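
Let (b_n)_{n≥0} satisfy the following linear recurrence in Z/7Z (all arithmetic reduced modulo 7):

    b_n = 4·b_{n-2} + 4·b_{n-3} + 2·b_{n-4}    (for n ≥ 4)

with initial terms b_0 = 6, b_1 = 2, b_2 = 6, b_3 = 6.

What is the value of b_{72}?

b_4 = 0·6 + 4·6 + 4·2 + 2·6 = 2
b_5 = 0·2 + 4·6 + 4·6 + 2·2 = 3
b_6 = 0·3 + 4·2 + 4·6 + 2·6 = 2
b_7 = 0·2 + 4·3 + 4·2 + 2·6 = 4
b_8 = 0·4 + 4·2 + 4·3 + 2·2 = 3
b_9 = 0·3 + 4·4 + 4·2 + 2·3 = 2
b_10 = 0·2 + 4·3 + 4·4 + 2·2 = 4
b_11 = 0·4 + 4·2 + 4·3 + 2·4 = 0
b_12 = 0·0 + 4·4 + 4·2 + 2·3 = 2
b_13 = 0·2 + 4·0 + 4·4 + 2·2 = 6
b_14 = 0·6 + 4·2 + 4·0 + 2·4 = 2
b_15 = 0·2 + 4·6 + 4·2 + 2·0 = 4
b_16 = 0·4 + 4·2 + 4·6 + 2·2 = 1
b_17 = 0·1 + 4·4 + 4·2 + 2·6 = 1
b_18 = 0·1 + 4·1 + 4·4 + 2·2 = 3
b_19 = 0·3 + 4·1 + 4·1 + 2·4 = 2
b_20 = 0·2 + 4·3 + 4·1 + 2·1 = 4
b_21 = 0·4 + 4·2 + 4·3 + 2·1 = 1
b_22 = 0·1 + 4·4 + 4·2 + 2·3 = 2
b_23 = 0·2 + 4·1 + 4·4 + 2·2 = 3
b_24 = 0·3 + 4·2 + 4·1 + 2·4 = 6
b_25 = 0·6 + 4·3 + 4·2 + 2·1 = 1
b_26 = 0·1 + 4·6 + 4·3 + 2·2 = 5
b_27 = 0·5 + 4·1 + 4·6 + 2·3 = 6
b_28 = 0·6 + 4·5 + 4·1 + 2·6 = 1
b_29 = 0·1 + 4·6 + 4·5 + 2·1 = 4
b_30 = 0·4 + 4·1 + 4·6 + 2·5 = 3
b_31 = 0·3 + 4·4 + 4·1 + 2·6 = 4
b_32 = 0·4 + 4·3 + 4·4 + 2·1 = 2
b_33 = 0·2 + 4·4 + 4·3 + 2·4 = 1
b_34 = 0·1 + 4·2 + 4·4 + 2·3 = 2
b_35 = 0·2 + 4·1 + 4·2 + 2·4 = 6
b_36 = 0·6 + 4·2 + 4·1 + 2·2 = 2
b_37 = 0·2 + 4·6 + 4·2 + 2·1 = 6
b_38 = 0·6 + 4·2 + 4·6 + 2·2 = 1
b_39 = 0·1 + 4·6 + 4·2 + 2·6 = 2
b_40 = 0·2 + 4·1 + 4·6 + 2·2 = 4
b_41 = 0·4 + 4·2 + 4·1 + 2·6 = 3
b_42 = 0·3 + 4·4 + 4·2 + 2·1 = 5
b_43 = 0·5 + 4·3 + 4·4 + 2·2 = 4
b_44 = 0·4 + 4·5 + 4·3 + 2·4 = 5
b_45 = 0·5 + 4·4 + 4·5 + 2·3 = 0
b_46 = 0·0 + 4·5 + 4·4 + 2·5 = 4
b_47 = 0·4 + 4·0 + 4·5 + 2·4 = 0
b_48 = 0·0 + 4·4 + 4·0 + 2·5 = 5
b_49 = 0·5 + 4·0 + 4·4 + 2·0 = 2
b_50 = 0·2 + 4·5 + 4·0 + 2·4 = 0
b_51 = 0·0 + 4·2 + 4·5 + 2·0 = 0
b_52 = 0·0 + 4·0 + 4·2 + 2·5 = 4
b_53 = 0·4 + 4·0 + 4·0 + 2·2 = 4
b_54 = 0·4 + 4·4 + 4·0 + 2·0 = 2
b_55 = 0·2 + 4·4 + 4·4 + 2·0 = 4
b_56 = 0·4 + 4·2 + 4·4 + 2·4 = 4
b_57 = 0·4 + 4·4 + 4·2 + 2·4 = 4
b_58 = 0·4 + 4·4 + 4·4 + 2·2 = 1
b_59 = 0·1 + 4·4 + 4·4 + 2·4 = 5
b_60 = 0·5 + 4·1 + 4·4 + 2·4 = 0
b_61 = 0·0 + 4·5 + 4·1 + 2·4 = 4
b_62 = 0·4 + 4·0 + 4·5 + 2·1 = 1
b_63 = 0·1 + 4·4 + 4·0 + 2·5 = 5
b_64 = 0·5 + 4·1 + 4·4 + 2·0 = 6
b_65 = 0·6 + 4·5 + 4·1 + 2·4 = 4
b_66 = 0·4 + 4·6 + 4·5 + 2·1 = 4
b_67 = 0·4 + 4·4 + 4·6 + 2·5 = 1
b_68 = 0·1 + 4·4 + 4·4 + 2·6 = 2
b_69 = 0·2 + 4·1 + 4·4 + 2·4 = 0
b_70 = 0·0 + 4·2 + 4·1 + 2·4 = 6
b_71 = 0·6 + 4·0 + 4·2 + 2·1 = 3
b_72 = 0·3 + 4·6 + 4·0 + 2·2 = 0

0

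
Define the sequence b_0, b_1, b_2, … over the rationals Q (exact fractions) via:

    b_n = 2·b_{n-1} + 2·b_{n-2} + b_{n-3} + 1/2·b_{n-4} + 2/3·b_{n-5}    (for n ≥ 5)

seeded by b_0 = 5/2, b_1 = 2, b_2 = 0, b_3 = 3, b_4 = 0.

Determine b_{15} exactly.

59351533/216

b_5 = 2·0 + 2·3 + 1·0 + 1/2·2 + 2/3·5/2 = 26/3
b_6 = 2·26/3 + 2·0 + 1·3 + 1/2·0 + 2/3·2 = 65/3
b_7 = 2·65/3 + 2·26/3 + 1·0 + 1/2·3 + 2/3·0 = 373/6
b_8 = 2·373/6 + 2·65/3 + 1·26/3 + 1/2·0 + 2/3·3 = 535/3
b_9 = 2·535/3 + 2·373/6 + 1·65/3 + 1/2·26/3 + 2/3·0 = 507
b_10 = 2·507 + 2·535/3 + 1·373/6 + 1/2·65/3 + 2/3·26/3 = 13045/9
b_11 = 2·13045/9 + 2·507 + 1·535/3 + 1/2·373/6 + 2/3·65/3 = 16547/4
b_12 = 2·16547/4 + 2·13045/9 + 1·507 + 1/2·535/3 + 2/3·373/6 = 11810
b_13 = 2·11810 + 2·16547/4 + 1·13045/9 + 1/2·507 + 2/3·535/3 = 101146/3
b_14 = 2·101146/3 + 2·11810 + 1·16547/4 + 1/2·13045/9 + 2/3·507 = 3465005/36
b_15 = 2·3465005/36 + 2·101146/3 + 1·11810 + 1/2·16547/4 + 2/3·13045/9 = 59351533/216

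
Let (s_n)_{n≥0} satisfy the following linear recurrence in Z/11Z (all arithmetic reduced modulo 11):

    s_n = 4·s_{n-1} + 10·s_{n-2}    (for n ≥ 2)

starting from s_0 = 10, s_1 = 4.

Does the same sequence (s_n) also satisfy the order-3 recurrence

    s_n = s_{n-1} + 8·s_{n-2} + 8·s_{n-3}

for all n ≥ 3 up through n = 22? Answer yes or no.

no

Terms s_0..s_22: 10, 4, 6, 9, 8, 1, 7, 5, 2, 3, 10, 4, 6, 9, 8, 1, 7, 5, 2, 3, 10, 4, 6
n=3: candidate gives 8, actual s_3 = 9 ✗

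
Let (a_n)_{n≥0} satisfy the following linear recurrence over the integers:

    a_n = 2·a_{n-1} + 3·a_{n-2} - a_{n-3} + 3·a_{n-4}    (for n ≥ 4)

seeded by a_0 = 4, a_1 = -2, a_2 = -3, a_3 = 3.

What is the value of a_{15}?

a_4 = 2·3 + 3·-3 + -1·-2 + 3·4 = 11
a_5 = 2·11 + 3·3 + -1·-3 + 3·-2 = 28
a_6 = 2·28 + 3·11 + -1·3 + 3·-3 = 77
a_7 = 2·77 + 3·28 + -1·11 + 3·3 = 236
a_8 = 2·236 + 3·77 + -1·28 + 3·11 = 708
a_9 = 2·708 + 3·236 + -1·77 + 3·28 = 2131
a_10 = 2·2131 + 3·708 + -1·236 + 3·77 = 6381
a_11 = 2·6381 + 3·2131 + -1·708 + 3·236 = 19155
a_12 = 2·19155 + 3·6381 + -1·2131 + 3·708 = 57446
a_13 = 2·57446 + 3·19155 + -1·6381 + 3·2131 = 172369
a_14 = 2·172369 + 3·57446 + -1·19155 + 3·6381 = 517064
a_15 = 2·517064 + 3·172369 + -1·57446 + 3·19155 = 1551254

1551254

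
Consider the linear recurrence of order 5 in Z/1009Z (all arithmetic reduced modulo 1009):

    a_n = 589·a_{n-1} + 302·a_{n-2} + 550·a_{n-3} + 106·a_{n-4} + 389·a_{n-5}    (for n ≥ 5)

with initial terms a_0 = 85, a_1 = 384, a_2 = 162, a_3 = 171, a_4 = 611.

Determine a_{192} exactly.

897

a_5 = 589·611 + 302·171 + 550·162 + 106·384 + 389·85 = 269
a_6 = 589·269 + 302·611 + 550·171 + 106·162 + 389·384 = 179
a_7 = 589·179 + 302·269 + 550·611 + 106·171 + 389·162 = 481
a_8 = 589·481 + 302·179 + 550·269 + 106·611 + 389·171 = 103
a_9 = 589·103 + 302·481 + 550·179 + 106·269 + 389·611 = 487
a_10 = 589·487 + 302·103 + 550·481 + 106·179 + 389·269 = 823
Continuing the recurrence:
  a_11 = 879;  a_12 = 165;  a_13 = 900;  a_14 = 109;  a_15 = 584;  a_16 = 335
  a_17 = 935;  a_18 = 841;  a_19 = 770;  a_20 = 209;  a_21 = 274;  a_22 = 46
  a_23 = 918;  a_24 = 825;  a_25 = 796;  a_26 = 458;  a_27 = 485;  a_28 = 687
  a_29 = 541;  a_30 = 805;  a_31 = 852;  a_32 = 347;  a_33 = 64;  a_34 = 787
  a_35 = 575;  a_36 = 20;  a_37 = 270;  a_38 = 382;  a_39 = 529;  a_40 = 94
  a_41 = 511;  a_42 = 8;  a_43 = 707;  a_44 = 471;  a_45 = 845;  a_46 = 471
  a_47 = 964;  a_48 = 363;  a_49 = 531;  a_50 = 345;  a_51 = 51;  a_52 = 265
  a_53 = 753;  a_54 = 643;  a_55 = 547;  a_56 = 727;  a_57 = 879;  a_58 = 736
  a_59 = 375;  a_60 = 597;  a_61 = 554;  a_62 = 699;  a_63 = 425;  a_64 = 586
  a_65 = 669;  a_66 = 607;  a_67 = 130;  a_68 = 652;  a_69 = 592;  a_70 = 278
  a_71 = 551;  a_72 = 163;  a_73 = 164;  a_74 = 310;  a_75 = 969;  a_76 = 385
  a_77 = 827;  a_78 = 990;  a_79 = 614;  a_80 = 556;  a_81 = 292;  a_82 = 397
  a_83 = 399;  a_84 = 33;  a_85 = 121;  a_86 = 287;  a_87 = 718;  a_88 = 283
  a_89 = 987;  a_90 = 39;  a_91 = 524;  a_92 = 106;  a_93 = 773;  a_94 = 209
  a_95 = 233;  a_96 = 80;  a_97 = 440;  a_98 = 778;  a_99 = 515;  a_100 = 569
  a_101 = 448;  a_102 = 921;  a_103 = 932;  a_104 = 241;  a_105 = 100;  a_106 = 8
  a_107 = 961;  a_108 = 521;  a_109 = 549;  a_110 = 650;  a_111 = 797;  a_112 = 282
  a_113 = 11;  a_114 = 209;  a_115 = 338;  a_116 = 757;  a_117 = 869;  a_118 = 292
  a_119 = 274;  a_120 = 874;  a_121 = 515;  a_122 = 283;  a_123 = 116;  a_124 = 600
  a_125 = 288;  a_126 = 214;  a_127 = 474;  a_128 = 493;  a_129 = 890;  a_130 = 990
  a_131 = 325;  a_132 = 704;  a_133 = 444;  a_134 = 178;  a_135 = 366;  a_136 = 207
  a_137 = 470;  a_138 = 703;  a_139 = 965;  a_140 = 779;  a_141 = 959;  a_142 = 41
  a_143 = 2;  a_144 = 59;  a_145 = 468;  a_146 = 982;  a_147 = 496;  a_148 = 535
  a_149 = 963;  a_150 = 237;  a_151 = 911;  a_152 = 82;  a_153 = 150;  a_154 = 857
  a_155 = 948;  a_156 = 498;  a_157 = 974;  a_158 = 236;  a_159 = 743;  a_160 = 82
  a_161 = 213;  a_162 = 187;  a_163 = 657;  a_164 = 666;  a_165 = 345;  a_166 = 626
  a_167 = 841;  a_168 = 619;  a_169 = 294;  a_170 = 89;  a_171 = 56;  a_172 = 853
  a_173 = 746;  a_174 = 4;  a_175 = 785;  a_176 = 282;  a_177 = 989;  a_178 = 660
  a_179 = 13;  a_180 = 500;  a_181 = 146;  a_182 = 597;  a_183 = 563;  a_184 = 462
  a_185 = 731;  a_186 = 899;  a_187 = 728;  a_188 = 97;  a_189 = 472;  a_190 = 662
a_191 = 589·662 + 302·472 + 550·97 + 106·728 + 389·899 = 664
a_192 = 589·664 + 302·662 + 550·472 + 106·97 + 389·728 = 897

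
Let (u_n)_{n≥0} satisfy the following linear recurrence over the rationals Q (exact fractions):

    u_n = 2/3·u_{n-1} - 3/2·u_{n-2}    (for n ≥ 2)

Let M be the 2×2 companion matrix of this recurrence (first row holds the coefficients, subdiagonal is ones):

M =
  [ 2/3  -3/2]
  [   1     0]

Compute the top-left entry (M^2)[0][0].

-19/18

(M^2)[0][0] is the top entry after applying M 2 times to the unit state (1, 0). Equivalently it is h_{3} for the auxiliary sequence (h_n) obeying the same recurrence with h_1 = 1 and h_i = 0 for 0 ≤ i < 1:
h_2 = 2/3·1 + -3/2·0 = 2/3
h_3 = 2/3·2/3 + -3/2·1 = -19/18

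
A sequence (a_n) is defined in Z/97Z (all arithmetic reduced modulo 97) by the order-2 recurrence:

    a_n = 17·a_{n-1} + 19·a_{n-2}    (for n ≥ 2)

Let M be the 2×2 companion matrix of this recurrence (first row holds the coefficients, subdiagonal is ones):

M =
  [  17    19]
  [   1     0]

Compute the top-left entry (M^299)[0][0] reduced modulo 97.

24

(M^299)[0][0] is the top entry after applying M 299 times to the unit state (1, 0). Equivalently it is h_{300} for the auxiliary sequence (h_n) obeying the same recurrence with h_1 = 1 and h_i = 0 for 0 ≤ i < 1:
h_2 = 17·1 + 19·0 = 17
h_3 = 17·17 + 19·1 = 17
h_4 = 17·17 + 19·17 = 30
h_5 = 17·30 + 19·17 = 57
h_6 = 17·57 + 19·30 = 84
h_7 = 17·84 + 19·57 = 86
Continuing the recurrence:
  h_8 = 51;  h_9 = 76;  h_10 = 30;  h_11 = 14;  h_12 = 32;  h_13 = 34
  h_14 = 22;  h_15 = 50;  h_16 = 7;  h_17 = 2;  h_18 = 70;  h_19 = 64
  h_20 = 90;  h_21 = 30;  h_22 = 86;  h_23 = 92;  h_24 = 94;  h_25 = 48
  h_26 = 80;  h_27 = 41;  h_28 = 83;  h_29 = 56;  h_30 = 7;  h_31 = 19
  h_32 = 68;  h_33 = 62;  h_34 = 18;  h_35 = 29;  h_36 = 59;  h_37 = 2
  h_38 = 88;  h_39 = 79;  h_40 = 8;  h_41 = 85;  h_42 = 45;  h_43 = 52
  h_44 = 90;  h_45 = 93;  h_46 = 90;  h_47 = 96;  h_48 = 44;  h_49 = 50
  h_50 = 37;  h_51 = 27;  h_52 = 95;  h_53 = 91;  h_54 = 54;  h_55 = 28
  h_56 = 47;  h_57 = 70;  h_58 = 46;  h_59 = 75;  h_60 = 15;  h_61 = 31
  h_62 = 36;  h_63 = 37;  h_64 = 52;  h_65 = 35;  h_66 = 31;  h_67 = 28
  h_68 = 95;  h_69 = 13;  h_70 = 86;  h_71 = 60;  h_72 = 35;  h_73 = 86
  h_74 = 90;  h_75 = 60;  h_76 = 14;  h_77 = 20;  h_78 = 24;  h_79 = 12
  h_80 = 78;  h_81 = 2;  h_82 = 61;  h_83 = 8;  h_84 = 34;  h_85 = 51
  h_86 = 58;  h_87 = 15;  h_88 = 96;  h_89 = 74;  h_90 = 75;  h_91 = 62
  h_92 = 54;  h_93 = 59;  h_94 = 89;  h_95 = 15;  h_96 = 6;  h_97 = 96
  h_98 = 0;  h_99 = 78;  h_100 = 65;  h_101 = 65;  h_102 = 12;  h_103 = 81
  h_104 = 53;  h_105 = 15;  h_106 = 1;  h_107 = 11;  h_108 = 12;  h_109 = 25
  h_110 = 71;  h_111 = 33;  h_112 = 67;  h_113 = 20;  h_114 = 61;  h_115 = 59
  h_116 = 28;  h_117 = 45;  h_118 = 36;  h_119 = 12;  h_120 = 15;  h_121 = 95
  h_122 = 57;  h_123 = 58;  h_124 = 32;  h_125 = 94;  h_126 = 72;  h_127 = 3
  h_128 = 61;  h_129 = 27;  h_130 = 66;  h_131 = 83;  h_132 = 46;  h_133 = 31
  h_134 = 43;  h_135 = 59;  h_136 = 74;  h_137 = 51;  h_138 = 42;  h_139 = 34
  h_140 = 18;  h_141 = 79;  h_142 = 36;  h_143 = 76;  h_144 = 36;  h_145 = 19
  h_146 = 37;  h_147 = 20;  h_148 = 73;  h_149 = 69;  h_150 = 38;  h_151 = 17
  h_152 = 41;  h_153 = 50;  h_154 = 77;  h_155 = 28;  h_156 = 96;  h_157 = 30
  h_158 = 6;  h_159 = 90;  h_160 = 92;  h_161 = 73;  h_162 = 79;  h_163 = 14
  h_164 = 90;  h_165 = 50;  h_166 = 38;  h_167 = 44;  h_168 = 15;  h_169 = 24
  h_170 = 14;  h_171 = 15;  h_172 = 36;  h_173 = 24;  h_174 = 25;  h_175 = 8
  h_176 = 29;  h_177 = 63;  h_178 = 70;  h_179 = 59;  h_180 = 5;  h_181 = 42
  h_182 = 33;  h_183 = 1;  h_184 = 62;  h_185 = 6;  h_186 = 19;  h_187 = 49
  h_188 = 30;  h_189 = 83;  h_190 = 41;  h_191 = 43;  h_192 = 55;  h_193 = 6
  h_194 = 80;  h_195 = 19;  h_196 = 0;  h_197 = 70;  h_198 = 26;  h_199 = 26
  h_200 = 63;  h_201 = 13;  h_202 = 60;  h_203 = 6;  h_204 = 78;  h_205 = 82
  h_206 = 63;  h_207 = 10;  h_208 = 9;  h_209 = 52;  h_210 = 85;  h_211 = 8
  h_212 = 5;  h_213 = 43;  h_214 = 50;  h_215 = 18;  h_216 = 92;  h_217 = 63
  h_218 = 6;  h_219 = 38;  h_220 = 81;  h_221 = 62;  h_222 = 71;  h_223 = 57
  h_224 = 87;  h_225 = 40;  h_226 = 5;  h_227 = 69;  h_228 = 7;  h_229 = 72
  h_230 = 96;  h_231 = 90;  h_232 = 56;  h_233 = 43;  h_234 = 49;  h_235 = 1
  h_236 = 75;  h_237 = 33;  h_238 = 46;  h_239 = 51;  h_240 = 92;  h_241 = 11
  h_242 = 92;  h_243 = 27;  h_244 = 73;  h_245 = 8;  h_246 = 68;  h_247 = 47
  h_248 = 54;  h_249 = 65;  h_250 = 94;  h_251 = 20;  h_252 = 89;  h_253 = 50
  h_254 = 19;  h_255 = 12;  h_256 = 80;  h_257 = 36;  h_258 = 95;  h_259 = 68
  h_260 = 51;  h_261 = 25;  h_262 = 36;  h_263 = 20;  h_264 = 54;  h_265 = 37
  h_266 = 6;  h_267 = 29;  h_268 = 25;  h_269 = 6;  h_270 = 92;  h_271 = 29
  h_272 = 10;  h_273 = 42;  h_274 = 31;  h_275 = 64;  h_276 = 28;  h_277 = 43
  h_278 = 2;  h_279 = 75;  h_280 = 52;  h_281 = 78;  h_282 = 83;  h_283 = 80
  h_284 = 27;  h_285 = 39;  h_286 = 12;  h_287 = 72;  h_288 = 94;  h_289 = 56
  h_290 = 22;  h_291 = 80;  h_292 = 32;  h_293 = 27;  h_294 = 0;  h_295 = 28
  h_296 = 88;  h_297 = 88;  h_298 = 64
h_299 = 17·64 + 19·88 = 44
h_300 = 17·44 + 19·64 = 24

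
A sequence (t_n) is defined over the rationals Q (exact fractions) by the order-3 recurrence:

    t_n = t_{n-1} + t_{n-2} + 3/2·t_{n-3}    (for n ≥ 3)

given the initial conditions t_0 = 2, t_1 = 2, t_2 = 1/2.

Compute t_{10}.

3481/8

t_3 = 1·1/2 + 1·2 + 3/2·2 = 11/2
t_4 = 1·11/2 + 1·1/2 + 3/2·2 = 9
t_5 = 1·9 + 1·11/2 + 3/2·1/2 = 61/4
t_6 = 1·61/4 + 1·9 + 3/2·11/2 = 65/2
t_7 = 1·65/2 + 1·61/4 + 3/2·9 = 245/4
t_8 = 1·245/4 + 1·65/2 + 3/2·61/4 = 933/8
t_9 = 1·933/8 + 1·245/4 + 3/2·65/2 = 1813/8
t_10 = 1·1813/8 + 1·933/8 + 3/2·245/4 = 3481/8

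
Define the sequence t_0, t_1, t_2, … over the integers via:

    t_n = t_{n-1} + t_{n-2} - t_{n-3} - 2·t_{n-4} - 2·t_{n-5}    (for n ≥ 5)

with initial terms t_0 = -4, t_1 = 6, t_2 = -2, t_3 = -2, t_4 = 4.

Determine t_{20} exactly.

-636

t_5 = 1·4 + 1·-2 + -1·-2 + -2·6 + -2·-4 = 0
t_6 = 1·0 + 1·4 + -1·-2 + -2·-2 + -2·6 = -2
t_7 = 1·-2 + 1·0 + -1·4 + -2·-2 + -2·-2 = 2
t_8 = 1·2 + 1·-2 + -1·0 + -2·4 + -2·-2 = -4
t_9 = 1·-4 + 1·2 + -1·-2 + -2·0 + -2·4 = -8
t_10 = 1·-8 + 1·-4 + -1·2 + -2·-2 + -2·0 = -10
t_11 = 1·-10 + 1·-8 + -1·-4 + -2·2 + -2·-2 = -14
t_12 = 1·-14 + 1·-10 + -1·-8 + -2·-4 + -2·2 = -12
t_13 = 1·-12 + 1·-14 + -1·-10 + -2·-8 + -2·-4 = 8
t_14 = 1·8 + 1·-12 + -1·-14 + -2·-10 + -2·-8 = 46
t_15 = 1·46 + 1·8 + -1·-12 + -2·-14 + -2·-10 = 114
t_16 = 1·114 + 1·46 + -1·8 + -2·-12 + -2·-14 = 204
t_17 = 1·204 + 1·114 + -1·46 + -2·8 + -2·-12 = 280
t_18 = 1·280 + 1·204 + -1·114 + -2·46 + -2·8 = 262
t_19 = 1·262 + 1·280 + -1·204 + -2·114 + -2·46 = 18
t_20 = 1·18 + 1·262 + -1·280 + -2·204 + -2·114 = -636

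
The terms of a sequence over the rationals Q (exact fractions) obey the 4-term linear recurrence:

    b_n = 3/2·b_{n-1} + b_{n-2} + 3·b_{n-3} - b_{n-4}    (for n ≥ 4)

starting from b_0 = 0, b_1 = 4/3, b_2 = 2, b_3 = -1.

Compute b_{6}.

121/8

b_4 = 3/2·-1 + 1·2 + 3·4/3 + -1·0 = 9/2
b_5 = 3/2·9/2 + 1·-1 + 3·2 + -1·4/3 = 125/12
b_6 = 3/2·125/12 + 1·9/2 + 3·-1 + -1·2 = 121/8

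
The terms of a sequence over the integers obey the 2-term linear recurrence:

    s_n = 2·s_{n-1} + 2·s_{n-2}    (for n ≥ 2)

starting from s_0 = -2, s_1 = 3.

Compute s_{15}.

s_2 = 2·3 + 2·-2 = 2
s_3 = 2·2 + 2·3 = 10
s_4 = 2·10 + 2·2 = 24
s_5 = 2·24 + 2·10 = 68
s_6 = 2·68 + 2·24 = 184
s_7 = 2·184 + 2·68 = 504
s_8 = 2·504 + 2·184 = 1376
s_9 = 2·1376 + 2·504 = 3760
s_10 = 2·3760 + 2·1376 = 10272
s_11 = 2·10272 + 2·3760 = 28064
s_12 = 2·28064 + 2·10272 = 76672
s_13 = 2·76672 + 2·28064 = 209472
s_14 = 2·209472 + 2·76672 = 572288
s_15 = 2·572288 + 2·209472 = 1563520

1563520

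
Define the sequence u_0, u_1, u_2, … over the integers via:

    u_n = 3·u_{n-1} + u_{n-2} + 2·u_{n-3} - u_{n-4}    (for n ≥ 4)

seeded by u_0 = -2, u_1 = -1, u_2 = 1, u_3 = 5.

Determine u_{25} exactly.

2947892142236

u_4 = 3·5 + 1·1 + 2·-1 + -1·-2 = 16
u_5 = 3·16 + 1·5 + 2·1 + -1·-1 = 56
u_6 = 3·56 + 1·16 + 2·5 + -1·1 = 193
u_7 = 3·193 + 1·56 + 2·16 + -1·5 = 662
u_8 = 3·662 + 1·193 + 2·56 + -1·16 = 2275
u_9 = 3·2275 + 1·662 + 2·193 + -1·56 = 7817
u_10 = 3·7817 + 1·2275 + 2·662 + -1·193 = 26857
u_11 = 3·26857 + 1·7817 + 2·2275 + -1·662 = 92276
u_12 = 3·92276 + 1·26857 + 2·7817 + -1·2275 = 317044
u_13 = 3·317044 + 1·92276 + 2·26857 + -1·7817 = 1089305
u_14 = 3·1089305 + 1·317044 + 2·92276 + -1·26857 = 3742654
u_15 = 3·3742654 + 1·1089305 + 2·317044 + -1·92276 = 12859079
u_16 = 3·12859079 + 1·3742654 + 2·1089305 + -1·317044 = 44181457
u_17 = 3·44181457 + 1·12859079 + 2·3742654 + -1·1089305 = 151799453
u_18 = 3·151799453 + 1·44181457 + 2·12859079 + -1·3742654 = 521555320
u_19 = 3·521555320 + 1·151799453 + 2·44181457 + -1·12859079 = 1791969248
u_20 = 3·1791969248 + 1·521555320 + 2·151799453 + -1·44181457 = 6156880513
u_21 = 3·6156880513 + 1·1791969248 + 2·521555320 + -1·151799453 = 21153921974
u_22 = 3·21153921974 + 1·6156880513 + 2·1791969248 + -1·521555320 = 72681029611
u_23 = 3·72681029611 + 1·21153921974 + 2·6156880513 + -1·1791969248 = 249718802585
u_24 = 3·249718802585 + 1·72681029611 + 2·21153921974 + -1·6156880513 = 857988400801
u_25 = 3·857988400801 + 1·249718802585 + 2·72681029611 + -1·21153921974 = 2947892142236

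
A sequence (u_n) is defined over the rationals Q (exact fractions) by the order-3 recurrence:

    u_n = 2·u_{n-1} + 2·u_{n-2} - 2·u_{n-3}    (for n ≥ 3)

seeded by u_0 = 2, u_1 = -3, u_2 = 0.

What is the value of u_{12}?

u_3 = 2·0 + 2·-3 + -2·2 = -10
u_4 = 2·-10 + 2·0 + -2·-3 = -14
u_5 = 2·-14 + 2·-10 + -2·0 = -48
u_6 = 2·-48 + 2·-14 + -2·-10 = -104
u_7 = 2·-104 + 2·-48 + -2·-14 = -276
u_8 = 2·-276 + 2·-104 + -2·-48 = -664
u_9 = 2·-664 + 2·-276 + -2·-104 = -1672
u_10 = 2·-1672 + 2·-664 + -2·-276 = -4120
u_11 = 2·-4120 + 2·-1672 + -2·-664 = -10256
u_12 = 2·-10256 + 2·-4120 + -2·-1672 = -25408

-25408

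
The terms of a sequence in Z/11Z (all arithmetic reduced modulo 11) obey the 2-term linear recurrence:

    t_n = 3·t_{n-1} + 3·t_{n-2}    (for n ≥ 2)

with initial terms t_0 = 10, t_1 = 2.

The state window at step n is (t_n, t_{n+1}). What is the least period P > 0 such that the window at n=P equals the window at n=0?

n=0: window = (10, 2)
n=1: window = (2, 3)
n=2: window = (3, 4)
n=3: window = (4, 10)
n=4: window = (10, 9)
n=5: window = (9, 2)
n=6: window = (2, 0)
n=7: window = (0, 6)
n=8: window = (6, 7)
n=9: window = (7, 6)
n=10: window = (6, 6)
n=11: window = (6, 3)
n=12: window = (3, 5)
n=13: window = (5, 2)
n=14: window = (2, 10)
n=15: window = (10, 3)
n=16: window = (3, 6)
n=17: window = (6, 5)
n=18: window = (5, 0)
n=19: window = (0, 4)
n=20: window = (4, 1)
n=21: window = (1, 4)
n=22: window = (4, 4)
n=23: window = (4, 2)
n=24: window = (2, 7)
n=25: window = (7, 5)
n=26: window = (5, 3)
n=27: window = (3, 2)
n=28: window = (2, 4)
n=29: window = (4, 7)
n=30: window = (7, 0)
n=31: window = (0, 10)
n=32: window = (10, 8)
n=33: window = (8, 10)
n=34: window = (10, 10)
n=35: window = (10, 5)
n=36: window = (5, 1)
n=37: window = (1, 7)
n=38: window = (7, 2)
n=39: window = (2, 5)
n=40: window = (5, 10)
…
n=118: window = (9, 9)
n=119: window = (9, 10)
n=120: window = (10, 2)
window at n=120 equals window at n=0 → period = 120

120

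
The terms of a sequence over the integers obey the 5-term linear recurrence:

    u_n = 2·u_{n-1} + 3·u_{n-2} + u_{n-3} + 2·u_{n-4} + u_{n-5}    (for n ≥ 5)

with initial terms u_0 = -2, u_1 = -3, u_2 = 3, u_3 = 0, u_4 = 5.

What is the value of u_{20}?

228425861

u_5 = 2·5 + 3·0 + 1·3 + 2·-3 + 1·-2 = 5
u_6 = 2·5 + 3·5 + 1·0 + 2·3 + 1·-3 = 28
u_7 = 2·28 + 3·5 + 1·5 + 2·0 + 1·3 = 79
u_8 = 2·79 + 3·28 + 1·5 + 2·5 + 1·0 = 257
u_9 = 2·257 + 3·79 + 1·28 + 2·5 + 1·5 = 794
u_10 = 2·794 + 3·257 + 1·79 + 2·28 + 1·5 = 2499
u_11 = 2·2499 + 3·794 + 1·257 + 2·79 + 1·28 = 7823
u_12 = 2·7823 + 3·2499 + 1·794 + 2·257 + 1·79 = 24530
u_13 = 2·24530 + 3·7823 + 1·2499 + 2·794 + 1·257 = 76873
u_14 = 2·76873 + 3·24530 + 1·7823 + 2·2499 + 1·794 = 240951
u_15 = 2·240951 + 3·76873 + 1·24530 + 2·7823 + 1·2499 = 755196
u_16 = 2·755196 + 3·240951 + 1·76873 + 2·24530 + 1·7823 = 2367001
u_17 = 2·2367001 + 3·755196 + 1·240951 + 2·76873 + 1·24530 = 7418817
u_18 = 2·7418817 + 3·2367001 + 1·755196 + 2·240951 + 1·76873 = 23252608
u_19 = 2·23252608 + 3·7418817 + 1·2367001 + 2·755196 + 1·240951 = 72880011
u_20 = 2·72880011 + 3·23252608 + 1·7418817 + 2·2367001 + 1·755196 = 228425861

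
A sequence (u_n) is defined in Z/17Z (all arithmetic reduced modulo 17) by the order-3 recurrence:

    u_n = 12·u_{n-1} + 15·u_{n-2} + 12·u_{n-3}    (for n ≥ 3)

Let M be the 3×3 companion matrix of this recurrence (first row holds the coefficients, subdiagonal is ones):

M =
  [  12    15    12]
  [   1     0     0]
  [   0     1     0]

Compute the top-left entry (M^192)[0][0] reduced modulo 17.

6

(M^192)[0][0] is the top entry after applying M 192 times to the unit state (1, 0, 0). Equivalently it is h_{194} for the auxiliary sequence (h_n) obeying the same recurrence with h_2 = 1 and h_i = 0 for 0 ≤ i < 2:
h_3 = 12·1 + 15·0 + 12·0 = 12
h_4 = 12·12 + 15·1 + 12·0 = 6
h_5 = 12·6 + 15·12 + 12·1 = 9
h_6 = 12·9 + 15·6 + 12·12 = 2
h_7 = 12·2 + 15·9 + 12·6 = 10
h_8 = 12·10 + 15·2 + 12·9 = 3
Continuing the recurrence:
  h_9 = 6;  h_10 = 16;  h_11 = 12;  h_12 = 14;  h_13 = 13;  h_14 = 0
  h_15 = 6;  h_16 = 7;  h_17 = 4;  h_18 = 4;  h_19 = 5;  h_20 = 15
  h_21 = 14;  h_22 = 11;  h_23 = 12;  h_24 = 1;  h_25 = 1;  h_26 = 1
  h_27 = 5;  h_28 = 2;  h_29 = 9;  h_30 = 11;  h_31 = 2;  h_32 = 8
  h_33 = 3;  h_34 = 10;  h_35 = 6;  h_36 = 3;  h_37 = 8;  h_38 = 9
  h_39 = 9;  h_40 = 16;  h_41 = 10;  h_42 = 9;  h_43 = 8;  h_44 = 11
  h_45 = 3;  h_46 = 8;  h_47 = 1;  h_48 = 15;  h_49 = 2;  h_50 = 6
  h_51 = 10;  h_52 = 13;  h_53 = 4;  h_54 = 6;  h_55 = 16;  h_56 = 7
  h_57 = 5;  h_58 = 0;  h_59 = 6;  h_60 = 13;  h_61 = 8;  h_62 = 6
  h_63 = 8;  h_64 = 10;  h_65 = 6;  h_66 = 12;  h_67 = 14;  h_68 = 12
  h_69 = 5;  h_70 = 0;  h_71 = 15;  h_72 = 2;  h_73 = 11;  h_74 = 2
  h_75 = 9;  h_76 = 15;  h_77 = 16;  h_78 = 15;  h_79 = 5;  h_80 = 1
  h_81 = 12;  h_82 = 15;  h_83 = 15;  h_84 = 5;  h_85 = 6;  h_86 = 4
  h_87 = 11;  h_88 = 9;  h_89 = 15;  h_90 = 5;  h_91 = 2;  h_92 = 7
  h_93 = 4;  h_94 = 7;  h_95 = 7;  h_96 = 16;  h_97 = 7;  h_98 = 0
  h_99 = 8;  h_100 = 10;  h_101 = 2;  h_102 = 15;  h_103 = 7;  h_104 = 10
  h_105 = 14;  h_106 = 11;  h_107 = 3;  h_108 = 12;  h_109 = 15;  h_110 = 5
  h_111 = 4;  h_112 = 14;  h_113 = 16;  h_114 = 8;  h_115 = 11;  h_116 = 2
  h_117 = 13;  h_118 = 12;  h_119 = 6;  h_120 = 0;  h_121 = 13;  h_122 = 7
  h_123 = 7;  h_124 = 5;  h_125 = 11;  h_126 = 2;  h_127 = 11;  h_128 = 5
  h_129 = 11;  h_130 = 16;  h_131 = 9;  h_132 = 4;  h_133 = 1;  h_134 = 10
  h_135 = 13;  h_136 = 12;  h_137 = 0;  h_138 = 13;  h_139 = 11;  h_140 = 4
  h_141 = 12;  h_142 = 13;  h_143 = 10;  h_144 = 0;  h_145 = 0;  h_146 = 1
  h_147 = 12;  h_148 = 6;  h_149 = 9;  h_150 = 2;  h_151 = 10;  h_152 = 3
  h_153 = 6;  h_154 = 16;  h_155 = 12;  h_156 = 14;  h_157 = 13;  h_158 = 0
  h_159 = 6;  h_160 = 7;  h_161 = 4;  h_162 = 4;  h_163 = 5;  h_164 = 15
  h_165 = 14;  h_166 = 11;  h_167 = 12;  h_168 = 1;  h_169 = 1;  h_170 = 1
  h_171 = 5;  h_172 = 2;  h_173 = 9;  h_174 = 11;  h_175 = 2;  h_176 = 8
  h_177 = 3;  h_178 = 10;  h_179 = 6;  h_180 = 3;  h_181 = 8;  h_182 = 9
  h_183 = 9;  h_184 = 16;  h_185 = 10;  h_186 = 9;  h_187 = 8;  h_188 = 11
  h_189 = 3;  h_190 = 8;  h_191 = 1;  h_192 = 15
h_193 = 12·15 + 15·1 + 12·8 = 2
h_194 = 12·2 + 15·15 + 12·1 = 6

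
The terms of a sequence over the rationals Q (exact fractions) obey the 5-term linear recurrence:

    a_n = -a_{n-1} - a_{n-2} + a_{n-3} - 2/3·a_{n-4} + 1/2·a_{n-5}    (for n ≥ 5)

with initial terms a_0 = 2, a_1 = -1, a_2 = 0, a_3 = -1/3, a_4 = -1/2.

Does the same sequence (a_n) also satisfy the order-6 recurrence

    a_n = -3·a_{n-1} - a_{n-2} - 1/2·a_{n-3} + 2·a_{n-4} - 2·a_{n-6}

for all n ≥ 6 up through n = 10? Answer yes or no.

Terms a_0..a_10: 2, -1, 0, -1/3, -1/2, 5/2, -17/6, 1/18, 49/9, -41/4, 8
n=6: candidate gives -65/6, actual a_6 = -17/6 ✗

no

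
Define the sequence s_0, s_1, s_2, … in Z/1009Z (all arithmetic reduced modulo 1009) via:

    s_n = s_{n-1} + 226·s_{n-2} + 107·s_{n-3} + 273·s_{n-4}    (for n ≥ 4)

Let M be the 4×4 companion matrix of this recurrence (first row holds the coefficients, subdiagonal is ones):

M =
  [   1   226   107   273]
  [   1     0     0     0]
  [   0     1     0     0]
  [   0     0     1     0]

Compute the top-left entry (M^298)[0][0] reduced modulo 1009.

(M^298)[0][0] is the top entry after applying M 298 times to the unit state (1, 0, 0, 0). Equivalently it is h_{301} for the auxiliary sequence (h_n) obeying the same recurrence with h_3 = 1 and h_i = 0 for 0 ≤ i < 3:
h_4 = 1·1 + 226·0 + 107·0 + 273·0 = 1
h_5 = 1·1 + 226·1 + 107·0 + 273·0 = 227
h_6 = 1·227 + 226·1 + 107·1 + 273·0 = 560
h_7 = 1·560 + 226·227 + 107·1 + 273·1 = 783
h_8 = 1·783 + 226·560 + 107·227 + 273·1 = 555
h_9 = 1·555 + 226·783 + 107·560 + 273·227 = 740
Continuing the recurrence:
  h_10 = 600;  h_11 = 51;  h_12 = 79;  h_13 = 350;  h_14 = 796;  h_15 = 363
  h_16 = 143;  h_17 = 563;  h_18 = 456;  h_19 = 943;  h_20 = 470;  h_21 = 371
  h_22 = 19;  h_23 = 102;  h_24 = 873;  h_25 = 107;  h_26 = 607;  h_27 = 750
  h_28 = 254;  h_29 = 565;  h_30 = 221;  h_31 = 635;  h_32 = 776;  h_33 = 307
  h_34 = 252;  h_35 = 114;  h_36 = 72;  h_37 = 396;  h_38 = 798;  h_39 = 977
  h_40 = 184;  h_41 = 790;  h_42 = 518;  h_43 = 318;  h_44 = 907;  h_45 = 811
  h_46 = 840;  h_47 = 713;  h_48 = 261;  h_49 = 470;  h_50 = 818;  h_51 = 680
  h_52 = 355;  h_53 = 577;  h_54 = 524;  h_55 = 392;  h_56 = 1004;  h_57 = 485
  h_58 = 713;  h_59 = 878;  h_60 = 656;  h_61 = 144;  h_62 = 98;  h_63 = 477
  h_64 = 186;  h_65 = 382;  h_66 = 140;  h_67 = 489;  h_68 = 683;  h_69 = 411
  h_70 = 125;  h_71 = 925;  h_72 = 298;  h_73 = 947;  h_74 = 604;  h_75 = 591
  h_76 = 934;  h_77 = 582;  h_78 = 880;  h_79 = 183;  h_80 = 720;  h_81 = 496
  h_82 = 266;  h_83 = 228;  h_84 = 213;  h_85 = 694;  h_86 = 550;  h_87 = 269
  h_88 = 690;  h_89 = 33;  h_90 = 927;  h_91 = 266;  h_92 = 87;  h_93 = 907
  h_94 = 411;  h_95 = 764;  h_96 = 542;  h_97 = 654;  h_98 = 271;  h_99 = 951
  h_100 = 648;  h_101 = 342;  h_102 = 659;  h_103 = 283;  h_104 = 484;  h_105 = 287
  h_106 = 6;  h_107 = 187;  h_108 = 926;  h_109 = 92;  h_110 = 963;  h_111 = 358
  h_112 = 354;  h_113 = 556;  h_114 = 363;  h_115 = 300;  h_116 = 348;  h_117 = 473
  h_118 = 448;  h_119 = 466;  h_120 = 124;  h_121 = 994;  h_122 = 393;  h_123 = 265
  h_124 = 250;  h_125 = 223;  h_126 = 657;  h_127 = 818;  h_128 = 260;  h_129 = 489
  h_130 = 229;  h_131 = 655;  h_132 = 146;  h_133 = 449;  h_134 = 571;  h_135 = 845
  h_136 = 857;  h_137 = 153;  h_138 = 209;  h_139 = 994;  h_140 = 905;  h_141 = 98
  h_142 = 767;  h_143 = 629;  h_144 = 679;  h_145 = 415;  h_146 = 729;  h_147 = 874
  h_148 = 881;  h_149 = 229;  h_150 = 487;  h_151 = 681;  h_152 = 411;  h_153 = 549
  h_154 = 589;  h_155 = 394;  h_156 = 745;  h_157 = 998;  h_158 = 2;  h_159 = 146
  h_160 = 1006;  h_161 = 943;  h_162 = 289;  h_163 = 694;  h_164 = 614;  h_165 = 851
  h_166 = 160;  h_167 = 659;  h_168 = 870;  h_169 = 692;  h_170 = 733;  h_171 = 288
  h_172 = 243;  h_173 = 717;  h_174 = 4;  h_175 = 295;  h_176 = 979;  h_177 = 469
  h_178 = 112;  h_179 = 802;  h_180 = 504;  h_181 = 915;  h_182 = 148;  h_183 = 537
  h_184 = 79;  h_185 = 625;  h_186 = 307;  h_187 = 974;  h_188 = 385;  h_189 = 203
  h_190 = 794;  h_191 = 619;  h_192 = 153;  h_193 = 931;  h_194 = 669;  h_195 = 905
  h_196 = 875;  h_197 = 417;  h_198 = 382;  h_199 = 435;  h_200 = 967;  h_201 = 733
  h_202 = 812;  h_203 = 229;  h_204 = 474;  h_205 = 197;  h_206 = 350;  h_207 = 703
  h_208 = 232;  h_209 = 109;  h_210 = 323;  h_211 = 549;  h_212 = 223;  h_213 = 941
  h_214 = 497;  h_215 = 454;  h_216 = 903;  h_217 = 898;  h_218 = 770;  h_219 = 501
  h_220 = 518;  h_221 = 355;  h_222 = 847;  h_223 = 846;  h_224 = 355;  h_225 = 720
  h_226 = 112;  h_227 = 932;  h_228 = 417;  h_229 = 858;  h_230 = 393;  h_231 = 964
  h_232 = 801;  h_233 = 540;  h_234 = 511;  h_235 = 227;  h_236 = 674;  h_237 = 814
  h_238 = 104;  h_239 = 322;  h_240 = 298;  h_241 = 693;  h_242 = 726;  h_243 = 670
  h_244 = 398;  h_245 = 963;  h_246 = 586;  h_247 = 769;  h_248 = 831;  h_249 = 771
  h_250 = 1004;  h_251 = 883;  h_252 = 359;  h_253 = 211;  h_254 = 913;  h_255 = 146
  h_256 = 152;  h_257 = 768;  h_258 = 318;  h_259 = 965;  h_260 = 759;  h_261 = 417
  h_262 = 798;  h_263 = 783;  h_264 = 96;  h_265 = 933;  h_266 = 375;  h_267 = 385
  h_268 = 293;  h_269 = 735;  h_270 = 651;  h_271 = 517;  h_272 = 550;  h_273 = 248
  h_274 = 404;  h_275 = 157;  h_276 = 762;  h_277 = 871;  h_278 = 501;  h_279 = 880
  h_280 = 630;  h_281 = 526;  h_282 = 509;  h_283 = 228;  h_284 = 474;  h_285 = 840
  h_286 = 905;  h_287 = 1007;  h_288 = 30;  h_289 = 835;  h_290 = 198;  h_291 = 871
  h_292 = 885;  h_293 = 894;  h_294 = 50;  h_295 = 811;  h_296 = 260;  h_297 = 97
  h_298 = 871;  h_299 = 595
h_300 = 1·595 + 226·871 + 107·97 + 273·260 = 316
h_301 = 1·316 + 226·595 + 107·871 + 273·97 = 196

196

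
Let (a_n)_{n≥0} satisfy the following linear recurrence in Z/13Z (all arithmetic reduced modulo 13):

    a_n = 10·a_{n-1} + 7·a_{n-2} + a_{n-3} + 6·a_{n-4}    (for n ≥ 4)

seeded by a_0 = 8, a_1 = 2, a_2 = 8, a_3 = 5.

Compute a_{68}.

a_4 = 10·5 + 7·8 + 1·2 + 6·8 = 0
a_5 = 10·0 + 7·5 + 1·8 + 6·2 = 3
a_6 = 10·3 + 7·0 + 1·5 + 6·8 = 5
a_7 = 10·5 + 7·3 + 1·0 + 6·5 = 10
a_8 = 10·10 + 7·5 + 1·3 + 6·0 = 8
a_9 = 10·8 + 7·10 + 1·5 + 6·3 = 4
a_10 = 10·4 + 7·8 + 1·10 + 6·5 = 6
a_11 = 10·6 + 7·4 + 1·8 + 6·10 = 0
a_12 = 10·0 + 7·6 + 1·4 + 6·8 = 3
a_13 = 10·3 + 7·0 + 1·6 + 6·4 = 8
a_14 = 10·8 + 7·3 + 1·0 + 6·6 = 7
a_15 = 10·7 + 7·8 + 1·3 + 6·0 = 12
a_16 = 10·12 + 7·7 + 1·8 + 6·3 = 0
a_17 = 10·0 + 7·12 + 1·7 + 6·8 = 9
a_18 = 10·9 + 7·0 + 1·12 + 6·7 = 1
a_19 = 10·1 + 7·9 + 1·0 + 6·12 = 2
a_20 = 10·2 + 7·1 + 1·9 + 6·0 = 10
a_21 = 10·10 + 7·2 + 1·1 + 6·9 = 0
a_22 = 10·0 + 7·10 + 1·2 + 6·1 = 0
a_23 = 10·0 + 7·0 + 1·10 + 6·2 = 9
a_24 = 10·9 + 7·0 + 1·0 + 6·10 = 7
a_25 = 10·7 + 7·9 + 1·0 + 6·0 = 3
a_26 = 10·3 + 7·7 + 1·9 + 6·0 = 10
a_27 = 10·10 + 7·3 + 1·7 + 6·9 = 0
a_28 = 10·0 + 7·10 + 1·3 + 6·7 = 11
a_29 = 10·11 + 7·0 + 1·10 + 6·3 = 8
a_30 = 10·8 + 7·11 + 1·0 + 6·10 = 9
a_31 = 10·9 + 7·8 + 1·11 + 6·0 = 1
a_32 = 10·1 + 7·9 + 1·8 + 6·11 = 4
a_33 = 10·4 + 7·1 + 1·9 + 6·8 = 0
a_34 = 10·0 + 7·4 + 1·1 + 6·9 = 5
a_35 = 10·5 + 7·0 + 1·4 + 6·1 = 8
a_36 = 10·8 + 7·5 + 1·0 + 6·4 = 9
a_37 = 10·9 + 7·8 + 1·5 + 6·0 = 8
a_38 = 10·8 + 7·9 + 1·8 + 6·5 = 12
a_39 = 10·12 + 7·8 + 1·9 + 6·8 = 12
a_40 = 10·12 + 7·12 + 1·8 + 6·9 = 6
a_41 = 10·6 + 7·12 + 1·12 + 6·8 = 9
a_42 = 10·9 + 7·6 + 1·12 + 6·12 = 8
a_43 = 10·8 + 7·9 + 1·6 + 6·12 = 0
a_44 = 10·0 + 7·8 + 1·9 + 6·6 = 10
a_45 = 10·10 + 7·0 + 1·8 + 6·9 = 6
a_46 = 10·6 + 7·10 + 1·0 + 6·8 = 9
a_47 = 10·9 + 7·6 + 1·10 + 6·0 = 12
a_48 = 10·12 + 7·9 + 1·6 + 6·10 = 2
a_49 = 10·2 + 7·12 + 1·9 + 6·6 = 6
a_50 = 10·6 + 7·2 + 1·12 + 6·9 = 10
a_51 = 10·10 + 7·6 + 1·2 + 6·12 = 8
a_52 = 10·8 + 7·10 + 1·6 + 6·2 = 12
a_53 = 10·12 + 7·8 + 1·10 + 6·6 = 1
a_54 = 10·1 + 7·12 + 1·8 + 6·10 = 6
a_55 = 10·6 + 7·1 + 1·12 + 6·8 = 10
a_56 = 10·10 + 7·6 + 1·1 + 6·12 = 7
a_57 = 10·7 + 7·10 + 1·6 + 6·1 = 9
a_58 = 10·9 + 7·7 + 1·10 + 6·6 = 3
a_59 = 10·3 + 7·9 + 1·7 + 6·10 = 4
a_60 = 10·4 + 7·3 + 1·9 + 6·7 = 8
a_61 = 10·8 + 7·4 + 1·3 + 6·9 = 9
a_62 = 10·9 + 7·8 + 1·4 + 6·3 = 12
a_63 = 10·12 + 7·9 + 1·8 + 6·4 = 7
a_64 = 10·7 + 7·12 + 1·9 + 6·8 = 3
a_65 = 10·3 + 7·7 + 1·12 + 6·9 = 2
a_66 = 10·2 + 7·3 + 1·7 + 6·12 = 3
a_67 = 10·3 + 7·2 + 1·3 + 6·7 = 11
a_68 = 10·11 + 7·3 + 1·2 + 6·3 = 8

8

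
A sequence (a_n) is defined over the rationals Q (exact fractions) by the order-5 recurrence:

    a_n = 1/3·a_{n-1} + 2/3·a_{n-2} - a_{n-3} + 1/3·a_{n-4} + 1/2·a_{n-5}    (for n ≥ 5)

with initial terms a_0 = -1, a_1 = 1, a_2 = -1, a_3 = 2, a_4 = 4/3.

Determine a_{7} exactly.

89/162

a_5 = 1/3·4/3 + 2/3·2 + -1·-1 + 1/3·1 + 1/2·-1 = 47/18
a_6 = 1/3·47/18 + 2/3·4/3 + -1·2 + 1/3·-1 + 1/2·1 = -2/27
a_7 = 1/3·-2/27 + 2/3·47/18 + -1·4/3 + 1/3·2 + 1/2·-1 = 89/162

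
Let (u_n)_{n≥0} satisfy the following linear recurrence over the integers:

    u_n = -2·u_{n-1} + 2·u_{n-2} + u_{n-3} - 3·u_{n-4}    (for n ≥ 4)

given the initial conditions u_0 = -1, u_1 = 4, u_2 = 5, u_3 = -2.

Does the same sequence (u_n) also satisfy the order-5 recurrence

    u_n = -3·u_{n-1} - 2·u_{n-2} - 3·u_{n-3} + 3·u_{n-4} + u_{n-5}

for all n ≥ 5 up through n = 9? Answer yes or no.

Terms u_0..u_9: -1, 4, 5, -2, 21, -53, 131, -341, 828, -2048
n=5: candidate gives -63, actual u_5 = -53 ✗

no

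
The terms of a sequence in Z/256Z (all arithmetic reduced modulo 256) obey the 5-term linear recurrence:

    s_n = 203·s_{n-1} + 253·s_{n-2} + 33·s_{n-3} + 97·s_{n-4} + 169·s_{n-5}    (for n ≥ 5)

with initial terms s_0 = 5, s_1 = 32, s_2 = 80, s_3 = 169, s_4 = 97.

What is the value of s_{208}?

213

s_5 = 203·97 + 253·169 + 33·80 + 97·32 + 169·5 = 173
s_6 = 203·173 + 253·97 + 33·169 + 97·80 + 169·32 = 69
s_7 = 203·69 + 253·173 + 33·97 + 97·169 + 169·80 = 10
s_8 = 203·10 + 253·69 + 33·173 + 97·97 + 169·169 = 190
s_9 = 203·190 + 253·10 + 33·69 + 97·173 + 169·97 = 7
s_10 = 203·7 + 253·190 + 33·10 + 97·69 + 169·173 = 247
Continuing the recurrence:
  s_11 = 157;  s_12 = 25;  s_13 = 232;  s_14 = 32;  s_15 = 109;  s_16 = 21
  s_17 = 233;  s_18 = 217;  s_19 = 122;  s_20 = 38;  s_21 = 211;  s_22 = 163
  s_23 = 41;  s_24 = 189;  s_25 = 112;  s_26 = 240;  s_27 = 129;  s_28 = 153
  s_29 = 245;  s_30 = 253;  s_31 = 202;  s_32 = 238;  s_33 = 207;  s_34 = 255
  s_35 = 5;  s_36 = 49;  s_37 = 56;  s_38 = 192;  s_39 = 37;  s_40 = 45
  s_41 = 145;  s_42 = 241;  s_43 = 250;  s_44 = 150;  s_45 = 187;  s_46 = 203
  s_47 = 241;  s_48 = 181;  s_49 = 192;  s_50 = 144;  s_51 = 153;  s_52 = 17
  s_53 = 125;  s_54 = 245;  s_55 = 10;  s_56 = 158;  s_57 = 87;  s_58 = 199
  s_59 = 173;  s_60 = 137;  s_61 = 136;  s_62 = 96;  s_63 = 29;  s_64 = 133
  s_65 = 121;  s_66 = 73;  s_67 = 250;  s_68 = 134;  s_69 = 99;  s_70 = 179
  s_71 = 249;  s_72 = 237;  s_73 = 16;  s_74 = 48;  s_75 = 241;  s_76 = 201
  s_77 = 69;  s_78 = 45;  s_79 = 202;  s_80 = 206;  s_81 = 159;  s_82 = 79
  s_83 = 149;  s_84 = 33;  s_85 = 216;  s_86 = 0;  s_87 = 85;  s_88 = 29
  s_89 = 161;  s_90 = 225;  s_91 = 122;  s_92 = 246;  s_93 = 203;  s_94 = 91
  s_95 = 65;  s_96 = 101;  s_97 = 96;  s_98 = 208;  s_99 = 137;  s_100 = 193
  s_101 = 77;  s_102 = 165;  s_103 = 10;  s_104 = 126;  s_105 = 167;  s_106 = 151
  s_107 = 189;  s_108 = 249;  s_109 = 40;  s_110 = 160;  s_111 = 205;  s_112 = 245
  s_113 = 9;  s_114 = 185;  s_115 = 122;  s_116 = 230;  s_117 = 243;  s_118 = 195
  s_119 = 201;  s_120 = 29;  s_121 = 176;  s_122 = 112;  s_123 = 97;  s_124 = 249
  s_125 = 149;  s_126 = 93;  s_127 = 202;  s_128 = 174;  s_129 = 111;  s_130 = 159
  s_131 = 37;  s_132 = 17;  s_133 = 120;  s_134 = 64;  s_135 = 133;  s_136 = 13
  s_137 = 177;  s_138 = 209;  s_139 = 250;  s_140 = 86;  s_141 = 219;  s_142 = 235
  s_143 = 145;  s_144 = 21;  s_145 = 0;  s_146 = 16;  s_147 = 121;  s_148 = 113
  s_149 = 29;  s_150 = 85;  s_151 = 10;  s_152 = 94;  s_153 = 247;  s_154 = 103
  s_155 = 205;  s_156 = 105;  s_157 = 200;  s_158 = 224;  s_159 = 125;  s_160 = 101
  s_161 = 153;  s_162 = 41;  s_163 = 250;  s_164 = 70;  s_165 = 131;  s_166 = 211
  s_167 = 153;  s_168 = 77;  s_169 = 80;  s_170 = 176;  s_171 = 209;  s_172 = 41
  s_173 = 229;  s_174 = 141;  s_175 = 202;  s_176 = 142;  s_177 = 63;  s_178 = 239
  s_179 = 181;  s_180 = 1;  s_181 = 24;  s_182 = 128;  s_183 = 181;  s_184 = 253
  s_185 = 193;  s_186 = 193;  s_187 = 122;  s_188 = 182;  s_189 = 235;  s_190 = 123
  s_191 = 225;  s_192 = 197;  s_193 = 160;  s_194 = 80;  s_195 = 105;  s_196 = 33
  s_197 = 237;  s_198 = 5;  s_199 = 10;  s_200 = 62;  s_201 = 71;  s_202 = 55
  s_203 = 221;  s_204 = 217;  s_205 = 104;  s_206 = 32
s_207 = 203·32 + 253·104 + 33·217 + 97·221 + 169·55 = 45
s_208 = 203·45 + 253·32 + 33·104 + 97·217 + 169·221 = 213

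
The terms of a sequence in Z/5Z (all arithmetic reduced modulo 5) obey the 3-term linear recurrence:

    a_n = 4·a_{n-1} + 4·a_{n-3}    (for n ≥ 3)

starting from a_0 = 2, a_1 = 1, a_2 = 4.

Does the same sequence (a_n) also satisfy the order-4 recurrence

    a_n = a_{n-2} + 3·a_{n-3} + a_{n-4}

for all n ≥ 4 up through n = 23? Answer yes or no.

no

Terms a_0..a_23: 2, 1, 4, 4, 0, 1, 0, 0, 4, 1, 4, 2, 2, 4, 4, 4, 2, 4, 2, 1, 0, 3, 1, 4
n=4: candidate gives 4, actual a_4 = 0 ✗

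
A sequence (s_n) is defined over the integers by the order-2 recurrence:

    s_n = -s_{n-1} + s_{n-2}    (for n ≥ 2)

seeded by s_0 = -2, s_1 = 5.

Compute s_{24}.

-289154

s_2 = -1·5 + 1·-2 = -7
s_3 = -1·-7 + 1·5 = 12
s_4 = -1·12 + 1·-7 = -19
s_5 = -1·-19 + 1·12 = 31
s_6 = -1·31 + 1·-19 = -50
s_7 = -1·-50 + 1·31 = 81
s_8 = -1·81 + 1·-50 = -131
s_9 = -1·-131 + 1·81 = 212
s_10 = -1·212 + 1·-131 = -343
s_11 = -1·-343 + 1·212 = 555
s_12 = -1·555 + 1·-343 = -898
s_13 = -1·-898 + 1·555 = 1453
s_14 = -1·1453 + 1·-898 = -2351
s_15 = -1·-2351 + 1·1453 = 3804
s_16 = -1·3804 + 1·-2351 = -6155
s_17 = -1·-6155 + 1·3804 = 9959
s_18 = -1·9959 + 1·-6155 = -16114
s_19 = -1·-16114 + 1·9959 = 26073
s_20 = -1·26073 + 1·-16114 = -42187
s_21 = -1·-42187 + 1·26073 = 68260
s_22 = -1·68260 + 1·-42187 = -110447
s_23 = -1·-110447 + 1·68260 = 178707
s_24 = -1·178707 + 1·-110447 = -289154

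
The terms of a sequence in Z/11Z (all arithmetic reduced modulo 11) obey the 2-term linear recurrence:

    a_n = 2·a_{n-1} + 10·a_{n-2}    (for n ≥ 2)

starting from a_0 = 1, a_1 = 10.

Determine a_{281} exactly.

a_2 = 2·10 + 10·1 = 8
a_3 = 2·8 + 10·10 = 6
a_4 = 2·6 + 10·8 = 4
a_5 = 2·4 + 10·6 = 2
a_6 = 2·2 + 10·4 = 0
a_7 = 2·0 + 10·2 = 9
a_8 = 2·9 + 10·0 = 7
a_9 = 2·7 + 10·9 = 5
a_10 = 2·5 + 10·7 = 3
a_11 = 2·3 + 10·5 = 1
a_12 = 2·1 + 10·3 = 10
(a_11, a_12) = (1, 10) = (a_0, a_1), so the sequence has period 11.
281 ≡ 6 (mod 11), hence a_281 = a_6 = 0.

0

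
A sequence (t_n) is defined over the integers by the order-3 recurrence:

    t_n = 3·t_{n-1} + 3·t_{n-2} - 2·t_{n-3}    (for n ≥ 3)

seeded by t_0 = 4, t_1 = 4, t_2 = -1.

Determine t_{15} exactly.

-9640847

t_3 = 3·-1 + 3·4 + -2·4 = 1
t_4 = 3·1 + 3·-1 + -2·4 = -8
t_5 = 3·-8 + 3·1 + -2·-1 = -19
t_6 = 3·-19 + 3·-8 + -2·1 = -83
t_7 = 3·-83 + 3·-19 + -2·-8 = -290
t_8 = 3·-290 + 3·-83 + -2·-19 = -1081
t_9 = 3·-1081 + 3·-290 + -2·-83 = -3947
t_10 = 3·-3947 + 3·-1081 + -2·-290 = -14504
t_11 = 3·-14504 + 3·-3947 + -2·-1081 = -53191
t_12 = 3·-53191 + 3·-14504 + -2·-3947 = -195191
t_13 = 3·-195191 + 3·-53191 + -2·-14504 = -716138
t_14 = 3·-716138 + 3·-195191 + -2·-53191 = -2627605
t_15 = 3·-2627605 + 3·-716138 + -2·-195191 = -9640847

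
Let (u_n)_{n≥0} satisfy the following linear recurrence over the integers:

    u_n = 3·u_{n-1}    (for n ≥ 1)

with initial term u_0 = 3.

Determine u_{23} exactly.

282429536481

u_1 = 3·3 = 9
u_2 = 3·9 = 27
u_3 = 3·27 = 81
u_4 = 3·81 = 243
u_5 = 3·243 = 729
u_6 = 3·729 = 2187
u_7 = 3·2187 = 6561
u_8 = 3·6561 = 19683
u_9 = 3·19683 = 59049
u_10 = 3·59049 = 177147
u_11 = 3·177147 = 531441
u_12 = 3·531441 = 1594323
u_13 = 3·1594323 = 4782969
u_14 = 3·4782969 = 14348907
u_15 = 3·14348907 = 43046721
u_16 = 3·43046721 = 129140163
u_17 = 3·129140163 = 387420489
u_18 = 3·387420489 = 1162261467
u_19 = 3·1162261467 = 3486784401
u_20 = 3·3486784401 = 10460353203
u_21 = 3·10460353203 = 31381059609
u_22 = 3·31381059609 = 94143178827
u_23 = 3·94143178827 = 282429536481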